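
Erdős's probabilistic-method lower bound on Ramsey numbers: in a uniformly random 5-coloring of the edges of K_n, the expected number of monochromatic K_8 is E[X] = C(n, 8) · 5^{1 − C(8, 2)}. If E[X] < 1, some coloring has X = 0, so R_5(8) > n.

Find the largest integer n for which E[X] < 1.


We need C(n, 8) · 5^{1 − 28} < 1, i.e. C(n, 8) < 5^{28 − 1} = 7450580596923828125.
Check values of n near the boundary:
  n = 860: C(860, 8) = 7182671140665308145; 7182671140665308145 < 7450580596923828125? YES
  n = 861: C(861, 8) = 7250034996615275865; 7250034996615275865 < 7450580596923828125? YES
  n = 862: C(862, 8) = 7317951015318931845; 7317951015318931845 < 7450580596923828125? YES
  n = 863: C(863, 8) = 7386423071602617757; 7386423071602617757 < 7450580596923828125? YES
  n = 864: C(864, 8) = 7455455062926006708; 7455455062926006708 < 7450580596923828125? NO
The largest n with C(n, 8) < 7450580596923828125 is n = 863 (where E[X] = 7386423071602617757/7450580596923828125 ≈ 0.991). Hence R_5(8) > 863, i.e. R_5(8) ≥ 864.

Largest n = 863; hence R_5(8) > 863.


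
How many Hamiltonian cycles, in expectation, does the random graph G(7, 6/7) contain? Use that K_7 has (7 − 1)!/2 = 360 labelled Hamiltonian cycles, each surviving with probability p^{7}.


K_7 has (7 − 1)!/2 = 360 labelled Hamiltonian cycles.
For each such Hamiltonian cycle H, let X_H = 1 if all 7 edges of H are present in G. Then P[X_H = 1] = p^{7} = (6/7)^{7} = 279936/823543.
By linearity of expectation: E[X] = Σ_H E[X_H] = 360 · p^{7} = 360 · 279936/823543 = 100776960/823543.
Numerically: E[X] ≈ 122.37.

E[X] = 360 · (6/7)^{7} = 100776960/823543 ≈ 122.37.


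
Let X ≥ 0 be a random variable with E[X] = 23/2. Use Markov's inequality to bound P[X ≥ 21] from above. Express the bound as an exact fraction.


μ = E[X] = 23/2, a = 21.
Markov: P[X ≥ 21] ≤ μ/a = (23/2)/21 = 23/42.
Numerically: ≈ 0.5476.
(Since a = 21 > μ = 11.5000, the bound 23/42 is < 1 and informative.)

P[X ≥ 21] ≤ 23/42 ≈ 0.5476.


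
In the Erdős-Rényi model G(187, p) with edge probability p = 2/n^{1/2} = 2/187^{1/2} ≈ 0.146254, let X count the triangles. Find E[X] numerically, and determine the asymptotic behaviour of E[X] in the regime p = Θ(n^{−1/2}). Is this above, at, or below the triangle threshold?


Number of potential triangles: C(187, 3) = 1072445.
Each occurs with probability p³ ≈ (0.146254)³ ≈ 3.12843818e-03.
By linearity: E[X] = C(187, 3)·p³ ≈ 1072445 · 3.12843818e-03 ≈ 3355.077882.
Since α = 1/2 < 1, p = c/n^{1/2} ≫ 1/n is above the triangle threshold p ~ 1/n. Asymptotically E[X] ~ (c³/6)·n^{3(1−α)} = (2³/6)·n^{1.5} → ∞; triangles are abundant w.h.p.

E[X] ≈ 3355.077882; in regime p = Θ(1/n^{1/2}) E[X] diverges (above the triangle threshold p ~ 1/n).


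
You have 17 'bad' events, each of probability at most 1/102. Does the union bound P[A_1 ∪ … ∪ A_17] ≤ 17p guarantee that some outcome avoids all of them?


Union bound: P[∪_{i=1}^{17} A_i] ≤ Σ_i P[A_i] ≤ 17·p = 17·(1/102) = 1/6.
Numerically: 1/6 ≈ 0.1666667.
Is 1/6 < 1? YES.
Since P[∪ A_i] ≤ 1/6 < 1, the complement has P[∩ A_i^c] ≥ 1 − 1/6 = 5/6 > 0, so some outcome avoids every A_i.

17·p = 1/6 ≈ 0.1666667; existence CERTIFIED by the union bound.


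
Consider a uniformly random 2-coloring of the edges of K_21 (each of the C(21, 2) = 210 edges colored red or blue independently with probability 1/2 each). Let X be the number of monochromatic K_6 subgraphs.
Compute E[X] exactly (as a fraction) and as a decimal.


Let X = Σ_S X_S over the C(21, 6) = 54264 subsets S of size 6, where X_S = 1 if the K_6 on S is monochromatic.
For a fixed S, the K_6 on S has C(6, 2) = 15 edges. P[all 15 edges red] = (1/2)^15, and likewise for blue, so P[monochromatic] = 2·(1/2)^15 = 2^{1 − 15} = 1/16384.
By linearity: E[X] = C(21, 6) · 2^{1 − 15} = 54264 · 1/16384 = 6783/2048.
Numerically: E[X] ≈ 3.3120.

E[X] = C(21,6)·2^(1−C(6,2)) = 6783/2048 ≈ 3.3120.


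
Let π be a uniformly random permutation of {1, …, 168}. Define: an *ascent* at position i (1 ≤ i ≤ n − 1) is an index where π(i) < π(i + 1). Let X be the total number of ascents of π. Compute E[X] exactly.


Write X = Σ X_I over i = 1, …, 167, with X_I the indicator of one ascent.
There are 167 indicators.
For each fixed i, the pair (π(i), π(i+1)) is a uniformly random ordered pair of distinct values from {1, …, 168}; by symmetry P[π(i) < π(i+1)] = 1/2.
By linearity: E[X] = 167 · (1/2) = (168 − 1) · (1/2) = 167/2 ≈ 83.500.

E[X] = 167/2 = 83.500.


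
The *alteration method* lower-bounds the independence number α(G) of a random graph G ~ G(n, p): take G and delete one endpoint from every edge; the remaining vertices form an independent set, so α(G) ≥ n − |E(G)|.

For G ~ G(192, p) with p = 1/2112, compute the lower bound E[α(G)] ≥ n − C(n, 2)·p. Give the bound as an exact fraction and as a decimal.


E[|E(G)|] = C(192, 2)·p = 18336 · (1/2112) = 191/22.
E[α(G)] ≥ n − E[|E(G)|] = 192 − 191/22 = 4033/22.
Numerically: ≈ 183.3182.
(This is only a lower bound; the true E[α(G)] may be larger.)

E[α(G)] ≥ 4033/22 ≈ 183.3182.


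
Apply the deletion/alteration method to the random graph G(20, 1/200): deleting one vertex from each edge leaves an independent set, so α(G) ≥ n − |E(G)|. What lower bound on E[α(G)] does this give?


E[|E(G)|] = C(20, 2)·p = 190 · (1/200) = 19/20.
E[α(G)] ≥ n − E[|E(G)|] = 20 − 19/20 = 381/20.
Numerically: ≈ 19.050.
(This is only a lower bound; the true E[α(G)] may be larger.)

E[α(G)] ≥ 381/20 ≈ 19.050.


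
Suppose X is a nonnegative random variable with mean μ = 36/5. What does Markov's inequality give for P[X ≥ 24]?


μ = E[X] = 36/5, a = 24.
Markov: P[X ≥ 24] ≤ μ/a = (36/5)/24 = 3/10.
Numerically: ≈ 0.300.
(Since a = 24 > μ = 7.200, the bound 3/10 is < 1 and informative.)

P[X ≥ 24] ≤ 3/10 ≈ 0.300.


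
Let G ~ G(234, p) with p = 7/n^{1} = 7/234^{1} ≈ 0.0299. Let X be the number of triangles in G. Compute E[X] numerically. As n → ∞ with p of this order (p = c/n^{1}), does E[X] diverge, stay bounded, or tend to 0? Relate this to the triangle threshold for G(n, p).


Number of potential triangles: C(234, 3) = 2108184.
Each occurs with probability p³ ≈ (0.0299)³ ≈ 2.67699e-05.
By linearity: E[X] = C(234, 3)·p³ ≈ 2108184 · 2.67699e-05 ≈ 56.436.
Here α = 1, so p = 7/n is exactly at the triangle threshold p ~ 1/n. Asymptotically E[X] → c³/6 = 7³/6 = 343/6 ≈ 57.167, a bounded constant. In this regime the triangle count is asymptotically Poisson(c³/6).

E[X] ≈ 56.436; in regime p = Θ(1/n^{1}) E[X] stays bounded (at the triangle threshold p ~ 1/n).


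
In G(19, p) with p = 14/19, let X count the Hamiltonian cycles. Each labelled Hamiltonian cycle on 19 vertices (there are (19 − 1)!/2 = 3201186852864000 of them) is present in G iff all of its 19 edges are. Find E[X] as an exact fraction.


K_19 has (19 − 1)!/2 = 3201186852864000 labelled Hamiltonian cycles.
For each such Hamiltonian cycle H, let X_H = 1 if all 19 edges of H are present in G. Then P[X_H = 1] = p^{19} = (14/19)^{19} = 5976303958948914397184/1978419655660313589123979.
By linearity of expectation: E[X] = Σ_H E[X_H] = 3201186852864000 · p^{19} = 3201186852864000 · 5976303958948914397184/1978419655660313589123979 = 19131265662106339128470788663934976000/1978419655660313589123979.
Numerically: E[X] ≈ 9.66997e+12.

E[X] = 3201186852864000 · (14/19)^{19} = 19131265662106339128470788663934976000/1978419655660313589123979 ≈ 9.66997e+12.


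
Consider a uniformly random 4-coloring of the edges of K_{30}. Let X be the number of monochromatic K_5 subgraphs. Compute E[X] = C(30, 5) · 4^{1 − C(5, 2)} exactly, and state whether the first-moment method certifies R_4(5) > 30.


E[X] = C(30, 5) · 4^{1 − 10} = 142506 · 4^{−9} = 142506/262144.
As a reduced fraction: E[X] = 71253/131072 ≈ 0.54362.
Is E[X] < 1? YES.
Since E[X] < 1, there exists a 4-coloring of K_{30} with no monochromatic K_5; hence R_4(5) > 30.

E[X] = 71253/131072 ≈ 0.54362; E[X] < 1, so R_4(5) > 30.


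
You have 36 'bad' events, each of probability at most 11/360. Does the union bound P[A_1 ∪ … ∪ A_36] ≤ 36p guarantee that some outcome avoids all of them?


Union bound: P[∪_{i=1}^{36} A_i] ≤ Σ_i P[A_i] ≤ 36·p = 36·(11/360) = 11/10.
Numerically: 11/10 ≈ 1.1000.
Is 11/10 < 1? NO.
Since the bound 11/10 is ≥ 1, the union bound is uninformative here; it does NOT by itself certify existence.

36·p = 11/10 ≈ 1.1000; existence NOT certified by the union bound.


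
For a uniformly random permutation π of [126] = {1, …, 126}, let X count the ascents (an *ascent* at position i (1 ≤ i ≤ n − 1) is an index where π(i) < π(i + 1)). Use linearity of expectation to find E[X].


Write X = Σ X_I over i = 1, …, 125, with X_I the indicator of one ascent.
There are 125 indicators.
For each fixed i, the pair (π(i), π(i+1)) is a uniformly random ordered pair of distinct values from {1, …, 126}; by symmetry P[π(i) < π(i+1)] = 1/2.
By linearity: E[X] = 125 · (1/2) = (126 − 1) · (1/2) = 125/2 ≈ 62.50000.

E[X] = 125/2 = 62.50000.


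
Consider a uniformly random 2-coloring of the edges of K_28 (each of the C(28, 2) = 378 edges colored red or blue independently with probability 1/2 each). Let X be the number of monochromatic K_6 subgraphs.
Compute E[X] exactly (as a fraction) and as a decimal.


Let X = Σ_S X_S over the C(28, 6) = 376740 subsets S of size 6, where X_S = 1 if the K_6 on S is monochromatic.
For a fixed S, the K_6 on S has C(6, 2) = 15 edges. P[all 15 edges red] = (1/2)^15, and likewise for blue, so P[monochromatic] = 2·(1/2)^15 = 2^{1 − 15} = 1/16384.
By linearity of expectation: E[X] = C(28, 6) · 2^{1 − 15} = 376740 · 1/16384 = 94185/4096.
Numerically: E[X] ≈ 22.994.

E[X] = C(28,6)·2^(1−C(6,2)) = 94185/4096 ≈ 22.994.


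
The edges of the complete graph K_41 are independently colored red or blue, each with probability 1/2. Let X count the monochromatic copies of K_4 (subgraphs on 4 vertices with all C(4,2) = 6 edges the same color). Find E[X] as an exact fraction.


Let X = Σ_S X_S over the C(41, 4) = 101270 subsets S of size 4, where X_S = 1 if the K_4 on S is monochromatic.
For a fixed S, the K_4 on S has C(4, 2) = 6 edges. P[all 6 edges red] = (1/2)^6, and likewise for blue, so P[monochromatic] = 2·(1/2)^6 = 2^{1 − 6} = 1/32.
By linearity: E[X] = C(41, 4) · 2^{1 − 6} = 101270 · 1/32 = 50635/16.
Numerically: E[X] ≈ 3164.688.

E[X] = C(41,4)·2^(1−C(4,2)) = 50635/16 ≈ 3164.688.


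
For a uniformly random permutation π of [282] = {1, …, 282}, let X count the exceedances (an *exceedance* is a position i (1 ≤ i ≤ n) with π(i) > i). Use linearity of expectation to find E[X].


Write X = Σ_{i=1}^{282} X_i, where X_i = 1_{π(i) > i}.
For each fixed i, π(i) is uniform over {1, …, 282} (marginal of a uniform permutation), so P[π(i) > i] = (n − i)/n. Summing: Σ_{i=1}^{282} (n − i)/n = (0 + 1 + … + 281)/282 = 282(282 − 1)/(2·282) = (282 − 1)/2.
Hence E[X] = Σ_{i=1}^{282} (282 − i)/282 = 281/2 ≈ 140.50000.

E[X] = 281/2 = 140.50000.


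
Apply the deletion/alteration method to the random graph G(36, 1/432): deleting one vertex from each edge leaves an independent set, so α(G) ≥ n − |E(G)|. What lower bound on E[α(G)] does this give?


E[|E(G)|] = C(36, 2)·p = 630 · (1/432) = 35/24.
E[α(G)] ≥ n − E[|E(G)|] = 36 − 35/24 = 829/24.
Numerically: ≈ 34.5417.
(This is only a lower bound; the true E[α(G)] may be larger.)

E[α(G)] ≥ 829/24 ≈ 34.5417.


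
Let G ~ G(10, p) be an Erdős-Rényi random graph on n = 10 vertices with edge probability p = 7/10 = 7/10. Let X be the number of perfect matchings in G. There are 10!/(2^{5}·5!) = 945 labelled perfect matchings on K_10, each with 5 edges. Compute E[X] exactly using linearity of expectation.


K_10 has 10!/(2^{5}·5!) = 945 labelled perfect matchings.
For each such perfect matching H, let X_H = 1 if all 5 edges of H are present in G. Then P[X_H = 1] = p^{5} = (7/10)^{5} = 16807/100000.
Summing the indicators: E[X] = Σ_H E[X_H] = 945 · p^{5} = 945 · 16807/100000 = 3176523/20000.
Numerically: E[X] ≈ 159.

E[X] = 945 · (7/10)^{5} = 3176523/20000 ≈ 159.


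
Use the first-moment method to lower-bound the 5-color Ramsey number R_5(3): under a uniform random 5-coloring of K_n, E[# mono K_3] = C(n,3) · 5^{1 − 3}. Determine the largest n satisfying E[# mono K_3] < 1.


We need C(n, 3) · 5^{1 − 3} < 1, i.e. C(n, 3) < 5^{3 − 1} = 25.
Check values of n near the boundary:
  n = 3: C(3, 3) = 1; 1 < 25? YES
  n = 4: C(4, 3) = 4; 4 < 25? YES
  n = 5: C(5, 3) = 10; 10 < 25? YES
  n = 6: C(6, 3) = 20; 20 < 25? YES
  n = 7: C(7, 3) = 35; 35 < 25? NO
  n = 8: C(8, 3) = 56; 56 < 25? NO
  n = 9: C(9, 3) = 84; 84 < 25? NO
The largest n with C(n, 3) < 25 is n = 6 (where E[X] = 4/5 ≈ 0.800000). Hence R_5(3) > 6, i.e. R_5(3) ≥ 7.

Largest n = 6; hence R_5(3) > 6.


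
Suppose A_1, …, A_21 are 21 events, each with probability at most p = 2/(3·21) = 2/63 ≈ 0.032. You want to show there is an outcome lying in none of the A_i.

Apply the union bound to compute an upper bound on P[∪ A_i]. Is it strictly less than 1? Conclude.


Union bound: P[∪_{i=1}^{21} A_i] ≤ Σ_i P[A_i] ≤ 21·p = 21·(2/63) = 2/3.
Numerically: 2/3 ≈ 0.667.
Is 2/3 < 1? YES.
Since P[∪ A_i] ≤ 2/3 < 1, the complement has P[∩ A_i^c] ≥ 1 − 2/3 = 1/3 > 0, so some outcome avoids every A_i.

21·p = 2/3 ≈ 0.667; existence CERTIFIED by the union bound.


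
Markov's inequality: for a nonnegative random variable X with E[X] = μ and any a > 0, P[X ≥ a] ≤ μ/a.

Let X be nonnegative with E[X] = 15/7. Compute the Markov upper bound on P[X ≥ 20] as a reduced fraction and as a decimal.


μ = E[X] = 15/7, a = 20.
Markov: P[X ≥ 20] ≤ μ/a = (15/7)/20 = 3/28.
Numerically: ≈ 0.1071.
(Since a = 20 > μ = 2.1429, the bound 3/28 is < 1 and informative.)

P[X ≥ 20] ≤ 3/28 ≈ 0.1071.


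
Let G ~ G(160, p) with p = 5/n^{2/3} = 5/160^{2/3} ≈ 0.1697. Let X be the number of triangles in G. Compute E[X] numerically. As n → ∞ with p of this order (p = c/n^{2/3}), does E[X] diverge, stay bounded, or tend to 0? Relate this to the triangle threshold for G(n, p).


Number of potential triangles: C(160, 3) = 669920.
Each occurs with probability p³ ≈ (0.1697)³ ≈ 4.882813e-03.
By linearity: E[X] = C(160, 3)·p³ ≈ 669920 · 4.882813e-03 ≈ 3271.0938.
Since α = 2/3 < 1, p = c/n^{2/3} ≫ 1/n is above the triangle threshold p ~ 1/n. Asymptotically E[X] ~ (c³/6)·n^{3(1−α)} = (5³/6)·n^{1} → ∞; triangles are abundant w.h.p.

E[X] ≈ 3271.0938; in regime p = Θ(1/n^{2/3}) E[X] diverges (above the triangle threshold p ~ 1/n).


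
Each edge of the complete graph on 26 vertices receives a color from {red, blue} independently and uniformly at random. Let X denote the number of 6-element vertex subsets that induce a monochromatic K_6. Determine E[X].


Let X = Σ_S X_S over the C(26, 6) = 230230 subsets S of size 6, where X_S = 1 if the K_6 on S is monochromatic.
For a fixed S, the K_6 on S has C(6, 2) = 15 edges. P[all 15 edges red] = (1/2)^15, and likewise for blue, so P[monochromatic] = 2·(1/2)^15 = 2^{1 − 15} = 1/16384.
By linearity: E[X] = C(26, 6) · 2^{1 − 15} = 230230 · 1/16384 = 115115/8192.
Numerically: E[X] ≈ 14.052.

E[X] = C(26,6)·2^(1−C(6,2)) = 115115/8192 ≈ 14.052.


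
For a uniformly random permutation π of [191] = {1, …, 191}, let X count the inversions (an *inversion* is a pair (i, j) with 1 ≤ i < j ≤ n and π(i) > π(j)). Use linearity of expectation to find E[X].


Write X = Σ X_I over the C(191, 2) = 18145 pairs i < j, with X_I the indicator of one inversion.
There are 18145 indicators.
For each fixed pair i < j, the values π(i) and π(j) are two distinct elements of {1, …, 191} in uniformly random order; by symmetry P[π(i) > π(j)] = 1/2.
By linearity: E[X] = 18145 · (1/2) = C(191, 2) · (1/2) = 18145/2 = 18145/2 ≈ 9072.5000.

E[X] = 18145/2 = 9072.5000.


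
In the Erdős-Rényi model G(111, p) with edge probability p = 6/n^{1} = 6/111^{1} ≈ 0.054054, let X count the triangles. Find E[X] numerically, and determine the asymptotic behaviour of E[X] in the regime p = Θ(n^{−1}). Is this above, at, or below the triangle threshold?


Number of potential triangles: C(111, 3) = 221815.
Each occurs with probability p³ ≈ (0.054054)³ ≈ 1.5793734e-04.
By linearity: E[X] = C(111, 3)·p³ ≈ 221815 · 1.5793734e-04 ≈ 35.03287.
Here α = 1, so p = 6/n is exactly at the triangle threshold p ~ 1/n. Asymptotically E[X] → c³/6 = 6³/6 = 36 ≈ 36.00000, a bounded constant. In this regime the triangle count is asymptotically Poisson(c³/6).

E[X] ≈ 35.03287; in regime p = Θ(1/n^{1}) E[X] stays bounded (at the triangle threshold p ~ 1/n).


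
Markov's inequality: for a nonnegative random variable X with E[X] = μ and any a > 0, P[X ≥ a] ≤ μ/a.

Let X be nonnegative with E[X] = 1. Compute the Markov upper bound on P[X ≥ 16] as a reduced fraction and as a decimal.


μ = E[X] = 1, a = 16.
Markov: P[X ≥ 16] ≤ μ/a = (1)/16 = 1/16.
Numerically: ≈ 0.06250.
(Since a = 16 > μ = 1.00000, the bound 1/16 is < 1 and informative.)

P[X ≥ 16] ≤ 1/16 ≈ 0.06250.


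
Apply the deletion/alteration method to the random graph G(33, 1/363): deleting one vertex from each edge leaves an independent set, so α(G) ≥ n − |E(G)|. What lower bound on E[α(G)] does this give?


E[|E(G)|] = C(33, 2)·p = 528 · (1/363) = 16/11.
E[α(G)] ≥ n − E[|E(G)|] = 33 − 16/11 = 347/11.
Numerically: ≈ 31.5455.
(This is only a lower bound; the true E[α(G)] may be larger.)

E[α(G)] ≥ 347/11 ≈ 31.5455.


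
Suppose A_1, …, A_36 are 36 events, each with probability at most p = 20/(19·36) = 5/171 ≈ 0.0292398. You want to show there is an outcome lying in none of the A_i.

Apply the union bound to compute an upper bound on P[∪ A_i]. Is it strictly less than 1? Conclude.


Union bound: P[∪_{i=1}^{36} A_i] ≤ Σ_i P[A_i] ≤ 36·p = 36·(5/171) = 20/19.
Numerically: 20/19 ≈ 1.0526316.
Is 20/19 < 1? NO.
Since the bound 20/19 is ≥ 1, the union bound is uninformative here; it does NOT by itself certify existence.

36·p = 20/19 ≈ 1.0526316; existence NOT certified by the union bound.


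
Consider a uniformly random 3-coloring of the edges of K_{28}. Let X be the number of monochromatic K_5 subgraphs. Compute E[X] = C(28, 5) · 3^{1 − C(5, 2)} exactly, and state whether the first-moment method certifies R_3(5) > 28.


E[X] = C(28, 5) · 3^{1 − 10} = 98280 · 3^{−9} = 98280/19683.
As a reduced fraction: E[X] = 3640/729 ≈ 4.9931.
Is E[X] < 1? NO.
Since E[X] ≥ 1, the first-moment bound is inconclusive at n = 28; it does NOT by itself certify R_3(5) > 28.

E[X] = 3640/729 ≈ 4.9931; E[X] ≥ 1; first-moment method inconclusive here.


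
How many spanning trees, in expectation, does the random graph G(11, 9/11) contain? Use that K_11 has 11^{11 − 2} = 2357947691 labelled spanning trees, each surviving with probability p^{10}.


K_11 has 11^{11 − 2} = 2357947691 labelled spanning trees.
For each such spanning tree H, let X_H = 1 if all 10 edges of H are present in G. Then P[X_H = 1] = p^{10} = (9/11)^{10} = 3486784401/25937424601.
Summing the indicators: E[X] = Σ_H E[X_H] = 2357947691 · p^{10} = 2357947691 · 3486784401/25937424601 = 3486784401/11.
Numerically: E[X] ≈ 3.17e+08.

E[X] = 2357947691 · (9/11)^{10} = 3486784401/11 ≈ 3.17e+08.


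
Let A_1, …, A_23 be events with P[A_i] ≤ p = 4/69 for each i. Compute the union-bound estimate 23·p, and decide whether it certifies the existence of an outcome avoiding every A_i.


Union bound: P[∪_{i=1}^{23} A_i] ≤ Σ_i P[A_i] ≤ 23·p = 23·(4/69) = 4/3.
Numerically: 4/3 ≈ 1.333333.
Is 4/3 < 1? NO.
Since the bound 4/3 is ≥ 1, the union bound is uninformative here; it does NOT by itself certify existence.

23·p = 4/3 ≈ 1.333333; existence NOT certified by the union bound.


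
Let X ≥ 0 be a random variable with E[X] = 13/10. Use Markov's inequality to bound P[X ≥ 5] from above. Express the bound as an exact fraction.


μ = E[X] = 13/10, a = 5.
Markov: P[X ≥ 5] ≤ μ/a = (13/10)/5 = 13/50.
Numerically: ≈ 0.26000.
(Since a = 5 > μ = 1.30000, the bound 13/50 is < 1 and informative.)

P[X ≥ 5] ≤ 13/50 ≈ 0.26000.


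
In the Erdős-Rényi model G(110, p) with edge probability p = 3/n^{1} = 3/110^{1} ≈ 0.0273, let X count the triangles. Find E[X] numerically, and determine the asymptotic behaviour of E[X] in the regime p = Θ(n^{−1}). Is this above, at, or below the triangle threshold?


Number of potential triangles: C(110, 3) = 215820.
Each occurs with probability p³ ≈ (0.0273)³ ≈ 2.02855e-05.
By linearity: E[X] = C(110, 3)·p³ ≈ 215820 · 2.02855e-05 ≈ 4.378.
Here α = 1, so p = 3/n is exactly at the triangle threshold p ~ 1/n. Asymptotically E[X] → c³/6 = 3³/6 = 9/2 ≈ 4.500, a bounded constant. In this regime the triangle count is asymptotically Poisson(c³/6).

E[X] ≈ 4.378; in regime p = Θ(1/n^{1}) E[X] stays bounded (at the triangle threshold p ~ 1/n).


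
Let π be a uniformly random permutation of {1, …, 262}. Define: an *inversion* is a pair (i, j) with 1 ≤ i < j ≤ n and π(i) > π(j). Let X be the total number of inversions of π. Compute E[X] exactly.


Write X = Σ X_I over the C(262, 2) = 34191 pairs i < j, with X_I the indicator of one inversion.
There are 34191 indicators.
For each fixed pair i < j, the values π(i) and π(j) are two distinct elements of {1, …, 262} in uniformly random order; by symmetry P[π(i) > π(j)] = 1/2.
By linearity: E[X] = 34191 · (1/2) = C(262, 2) · (1/2) = 34191/2 = 34191/2 ≈ 17095.500000.

E[X] = 34191/2 = 17095.500000.


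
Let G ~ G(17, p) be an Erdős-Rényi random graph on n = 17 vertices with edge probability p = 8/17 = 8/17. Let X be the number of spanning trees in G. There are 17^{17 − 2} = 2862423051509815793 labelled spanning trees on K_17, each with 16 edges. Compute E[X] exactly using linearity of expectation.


K_17 has 17^{17 − 2} = 2862423051509815793 labelled spanning trees.
For each such spanning tree H, let X_H = 1 if all 16 edges of H are present in G. Then P[X_H = 1] = p^{16} = (8/17)^{16} = 281474976710656/48661191875666868481.
By linearity: E[X] = Σ_H E[X_H] = 2862423051509815793 · p^{16} = 2862423051509815793 · 281474976710656/48661191875666868481 = 281474976710656/17.
Numerically: E[X] ≈ 1.65574e+13.

E[X] = 2862423051509815793 · (8/17)^{16} = 281474976710656/17 ≈ 1.65574e+13.


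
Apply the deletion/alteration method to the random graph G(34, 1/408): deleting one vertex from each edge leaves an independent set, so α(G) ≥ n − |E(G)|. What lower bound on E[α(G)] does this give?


E[|E(G)|] = C(34, 2)·p = 561 · (1/408) = 11/8.
E[α(G)] ≥ n − E[|E(G)|] = 34 − 11/8 = 261/8.
Numerically: ≈ 32.6250.
(This is only a lower bound; the true E[α(G)] may be larger.)

E[α(G)] ≥ 261/8 ≈ 32.6250.


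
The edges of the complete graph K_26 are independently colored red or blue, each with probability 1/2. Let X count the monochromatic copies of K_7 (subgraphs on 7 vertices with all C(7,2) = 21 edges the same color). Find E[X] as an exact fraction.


Let X = Σ_S X_S over the C(26, 7) = 657800 subsets S of size 7, where X_S = 1 if the K_7 on S is monochromatic.
For a fixed S, the K_7 on S has C(7, 2) = 21 edges. P[all 21 edges red] = (1/2)^21, and likewise for blue, so P[monochromatic] = 2·(1/2)^21 = 2^{1 − 21} = 1/1048576.
By linearity of expectation: E[X] = C(26, 7) · 2^{1 − 21} = 657800 · 1/1048576 = 82225/131072.
Numerically: E[X] ≈ 0.627.

E[X] = C(26,7)·2^(1−C(7,2)) = 82225/131072 ≈ 0.627.


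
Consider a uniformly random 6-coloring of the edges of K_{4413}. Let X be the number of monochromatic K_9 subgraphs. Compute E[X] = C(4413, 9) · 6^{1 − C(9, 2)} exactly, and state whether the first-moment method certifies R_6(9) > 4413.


E[X] = C(4413, 9) · 6^{1 − 36} = 1734990840325017881257917265 · 6^{−35} = 1734990840325017881257917265/1719070799748422591028658176.
As a reduced fraction: E[X] = 1734990840325017881257917265/1719070799748422591028658176 ≈ 1.0093.
Is E[X] < 1? NO.
Since E[X] ≥ 1, the first-moment bound is inconclusive at n = 4413; it does NOT by itself certify R_6(9) > 4413.

E[X] = 1734990840325017881257917265/1719070799748422591028658176 ≈ 1.0093; E[X] ≥ 1; first-moment method inconclusive here.


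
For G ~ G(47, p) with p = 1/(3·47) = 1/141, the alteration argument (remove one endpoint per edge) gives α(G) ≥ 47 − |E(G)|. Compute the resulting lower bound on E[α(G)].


E[|E(G)|] = C(47, 2)·p = 1081 · (1/141) = 23/3.
E[α(G)] ≥ n − E[|E(G)|] = 47 − 23/3 = 118/3.
Numerically: ≈ 39.33333.
(This is only a lower bound; the true E[α(G)] may be larger.)

E[α(G)] ≥ 118/3 ≈ 39.33333.


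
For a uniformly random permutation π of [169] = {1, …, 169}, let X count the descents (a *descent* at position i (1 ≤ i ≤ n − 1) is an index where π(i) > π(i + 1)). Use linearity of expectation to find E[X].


Write X = Σ X_I over i = 1, …, 168, with X_I the indicator of one descent.
There are 168 indicators.
For each fixed i, the pair (π(i), π(i+1)) is a uniformly random ordered pair of distinct values from {1, …, 169}; by symmetry P[π(i) > π(i+1)] = 1/2.
By linearity: E[X] = 168 · (1/2) = (169 − 1) · (1/2) = 84 ≈ 84.000000.

E[X] = 84 = 84.000000.


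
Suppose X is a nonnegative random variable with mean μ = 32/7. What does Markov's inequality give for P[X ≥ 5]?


μ = E[X] = 32/7, a = 5.
Markov: P[X ≥ 5] ≤ μ/a = (32/7)/5 = 32/35.
Numerically: ≈ 0.914286.
(Since a = 5 > μ = 4.571429, the bound 32/35 is < 1 and informative.)

P[X ≥ 5] ≤ 32/35 ≈ 0.914286.


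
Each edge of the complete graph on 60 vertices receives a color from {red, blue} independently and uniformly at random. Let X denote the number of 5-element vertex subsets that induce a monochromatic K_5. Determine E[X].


Let X = Σ_S X_S over the C(60, 5) = 5461512 subsets S of size 5, where X_S = 1 if the K_5 on S is monochromatic.
For a fixed S, the K_5 on S has C(5, 2) = 10 edges. P[all 10 edges red] = (1/2)^10, and likewise for blue, so P[monochromatic] = 2·(1/2)^10 = 2^{1 − 10} = 1/512.
Summing: E[X] = C(60, 5) · 2^{1 − 10} = 5461512 · 1/512 = 682689/64.
Numerically: E[X] ≈ 10667.015625.

E[X] = C(60,5)·2^(1−C(5,2)) = 682689/64 ≈ 10667.015625.


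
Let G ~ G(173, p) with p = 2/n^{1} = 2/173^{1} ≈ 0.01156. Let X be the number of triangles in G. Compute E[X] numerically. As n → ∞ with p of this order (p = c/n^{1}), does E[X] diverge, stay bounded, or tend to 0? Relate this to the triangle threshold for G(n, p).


Number of potential triangles: C(173, 3) = 848046.
Each occurs with probability p³ ≈ (0.01156)³ ≈ 1.545083e-06.
By linearity: E[X] = C(173, 3)·p³ ≈ 848046 · 1.545083e-06 ≈ 1.3103.
Here α = 1, so p = 2/n is exactly at the triangle threshold p ~ 1/n. Asymptotically E[X] → c³/6 = 2³/6 = 4/3 ≈ 1.3333, a bounded constant. In this regime the triangle count is asymptotically Poisson(c³/6).

E[X] ≈ 1.3103; in regime p = Θ(1/n^{1}) E[X] stays bounded (at the triangle threshold p ~ 1/n).


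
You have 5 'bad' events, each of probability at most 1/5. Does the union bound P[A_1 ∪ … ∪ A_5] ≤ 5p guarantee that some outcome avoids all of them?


Union bound: P[∪_{i=1}^{5} A_i] ≤ Σ_i P[A_i] ≤ 5·p = 5·(1/5) = 1.
Numerically: 1 ≈ 1.000.
Is 1 < 1? NO.
Since the bound 1 is ≥ 1, the union bound is uninformative here; it does NOT by itself certify existence.

5·p = 1 ≈ 1.000; existence NOT certified by the union bound.


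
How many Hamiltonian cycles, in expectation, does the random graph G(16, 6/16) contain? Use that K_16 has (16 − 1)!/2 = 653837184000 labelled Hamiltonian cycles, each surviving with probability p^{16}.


K_16 has (16 − 1)!/2 = 653837184000 labelled Hamiltonian cycles.
For each such Hamiltonian cycle H, let X_H = 1 if all 16 edges of H are present in G. Then P[X_H = 1] = p^{16} = (3/8)^{16} = 43046721/281474976710656.
By linearity: E[X] = Σ_H E[X_H] = 653837184000 · p^{16} = 653837184000 · 43046721/281474976710656 = 27485885585032875/274877906944.
Numerically: E[X] ≈ 1e+05.

E[X] = 653837184000 · (3/8)^{16} = 27485885585032875/274877906944 ≈ 1e+05.


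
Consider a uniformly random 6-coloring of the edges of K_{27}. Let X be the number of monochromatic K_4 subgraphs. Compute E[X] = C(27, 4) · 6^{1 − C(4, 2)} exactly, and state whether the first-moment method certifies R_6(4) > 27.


E[X] = C(27, 4) · 6^{1 − 6} = 17550 · 6^{−5} = 17550/7776.
As a reduced fraction: E[X] = 325/144 ≈ 2.25694.
Is E[X] < 1? NO.
Since E[X] ≥ 1, the first-moment bound is inconclusive at n = 27; it does NOT by itself certify R_6(4) > 27.

E[X] = 325/144 ≈ 2.25694; E[X] ≥ 1; first-moment method inconclusive here.


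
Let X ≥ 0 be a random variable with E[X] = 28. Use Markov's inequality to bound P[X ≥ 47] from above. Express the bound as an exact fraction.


μ = E[X] = 28, a = 47.
Markov: P[X ≥ 47] ≤ μ/a = (28)/47 = 28/47.
Numerically: ≈ 0.595745.
(Since a = 47 > μ = 28.000000, the bound 28/47 is < 1 and informative.)

P[X ≥ 47] ≤ 28/47 ≈ 0.595745.


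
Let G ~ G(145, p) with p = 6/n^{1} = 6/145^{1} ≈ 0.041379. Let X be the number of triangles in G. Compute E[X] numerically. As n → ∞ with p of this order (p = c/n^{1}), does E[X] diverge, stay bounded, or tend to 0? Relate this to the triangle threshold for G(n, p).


Number of potential triangles: C(145, 3) = 497640.
Each occurs with probability p³ ≈ (0.041379)³ ≈ 7.0851613e-05.
By linearity: E[X] = C(145, 3)·p³ ≈ 497640 · 7.0851613e-05 ≈ 35.25860.
Here α = 1, so p = 6/n is exactly at the triangle threshold p ~ 1/n. Asymptotically E[X] → c³/6 = 6³/6 = 36 ≈ 36.00000, a bounded constant. In this regime the triangle count is asymptotically Poisson(c³/6).

E[X] ≈ 35.25860; in regime p = Θ(1/n^{1}) E[X] stays bounded (at the triangle threshold p ~ 1/n).


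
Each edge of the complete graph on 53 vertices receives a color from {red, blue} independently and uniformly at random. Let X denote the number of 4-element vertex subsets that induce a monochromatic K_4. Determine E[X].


Let X = Σ_S X_S over the C(53, 4) = 292825 subsets S of size 4, where X_S = 1 if the K_4 on S is monochromatic.
For a fixed S, the K_4 on S has C(4, 2) = 6 edges. P[all 6 edges red] = (1/2)^6, and likewise for blue, so P[monochromatic] = 2·(1/2)^6 = 2^{1 − 6} = 1/32.
Summing: E[X] = C(53, 4) · 2^{1 − 6} = 292825 · 1/32 = 292825/32.
Numerically: E[X] ≈ 9150.781250.

E[X] = C(53,4)·2^(1−C(4,2)) = 292825/32 ≈ 9150.781250.


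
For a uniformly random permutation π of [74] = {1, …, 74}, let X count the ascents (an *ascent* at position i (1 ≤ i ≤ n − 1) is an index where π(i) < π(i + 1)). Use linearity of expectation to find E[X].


Write X = Σ X_I over i = 1, …, 73, with X_I the indicator of one ascent.
There are 73 indicators.
For each fixed i, the pair (π(i), π(i+1)) is a uniformly random ordered pair of distinct values from {1, …, 74}; by symmetry P[π(i) < π(i+1)] = 1/2.
By linearity: E[X] = 73 · (1/2) = (74 − 1) · (1/2) = 73/2 ≈ 36.500.

E[X] = 73/2 = 36.500.


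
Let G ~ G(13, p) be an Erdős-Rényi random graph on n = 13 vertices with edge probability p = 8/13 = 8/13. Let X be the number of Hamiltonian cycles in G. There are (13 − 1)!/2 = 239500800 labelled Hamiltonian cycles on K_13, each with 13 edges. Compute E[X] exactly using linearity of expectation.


K_13 has (13 − 1)!/2 = 239500800 labelled Hamiltonian cycles.
For each such Hamiltonian cycle H, let X_H = 1 if all 13 edges of H are present in G. Then P[X_H = 1] = p^{13} = (8/13)^{13} = 549755813888/302875106592253.
By linearity: E[X] = Σ_H E[X_H] = 239500800 · p^{13} = 239500800 · 549755813888/302875106592253 = 131666957230827110400/302875106592253.
Numerically: E[X] ≈ 4.3472e+05.

E[X] = 239500800 · (8/13)^{13} = 131666957230827110400/302875106592253 ≈ 4.3472e+05.


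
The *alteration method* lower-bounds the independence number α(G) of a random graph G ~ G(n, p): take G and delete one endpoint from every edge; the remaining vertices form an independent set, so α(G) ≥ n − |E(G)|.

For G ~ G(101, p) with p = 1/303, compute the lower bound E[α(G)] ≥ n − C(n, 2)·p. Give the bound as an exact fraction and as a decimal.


E[|E(G)|] = C(101, 2)·p = 5050 · (1/303) = 50/3.
E[α(G)] ≥ n − E[|E(G)|] = 101 − 50/3 = 253/3.
Numerically: ≈ 84.3333.
(This is only a lower bound; the true E[α(G)] may be larger.)

E[α(G)] ≥ 253/3 ≈ 84.3333.


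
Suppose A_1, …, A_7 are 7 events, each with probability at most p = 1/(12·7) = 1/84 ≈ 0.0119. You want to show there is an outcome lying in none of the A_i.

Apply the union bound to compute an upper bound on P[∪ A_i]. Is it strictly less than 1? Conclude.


Union bound: P[∪_{i=1}^{7} A_i] ≤ Σ_i P[A_i] ≤ 7·p = 7·(1/84) = 1/12.
Numerically: 1/12 ≈ 0.0833.
Is 1/12 < 1? YES.
Since P[∪ A_i] ≤ 1/12 < 1, the complement has P[∩ A_i^c] ≥ 1 − 1/12 = 11/12 > 0, so some outcome avoids every A_i.

7·p = 1/12 ≈ 0.0833; existence CERTIFIED by the union bound.


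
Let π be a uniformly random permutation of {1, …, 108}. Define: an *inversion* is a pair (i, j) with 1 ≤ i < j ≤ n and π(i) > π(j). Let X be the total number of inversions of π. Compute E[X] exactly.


Write X = Σ X_I over the C(108, 2) = 5778 pairs i < j, with X_I the indicator of one inversion.
There are 5778 indicators.
For each fixed pair i < j, the values π(i) and π(j) are two distinct elements of {1, …, 108} in uniformly random order; by symmetry P[π(i) > π(j)] = 1/2.
By linearity: E[X] = 5778 · (1/2) = C(108, 2) · (1/2) = 5778/2 = 2889 ≈ 2889.000000.

E[X] = 2889 = 2889.000000.


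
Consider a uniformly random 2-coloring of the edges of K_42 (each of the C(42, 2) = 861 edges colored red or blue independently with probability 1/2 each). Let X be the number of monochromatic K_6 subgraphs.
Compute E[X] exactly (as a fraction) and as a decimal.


Let X = Σ_S X_S over the C(42, 6) = 5245786 subsets S of size 6, where X_S = 1 if the K_6 on S is monochromatic.
For a fixed S, the K_6 on S has C(6, 2) = 15 edges. P[all 15 edges red] = (1/2)^15, and likewise for blue, so P[monochromatic] = 2·(1/2)^15 = 2^{1 − 15} = 1/16384.
By linearity of expectation: E[X] = C(42, 6) · 2^{1 − 15} = 5245786 · 1/16384 = 2622893/8192.
Numerically: E[X] ≈ 320.177.

E[X] = C(42,6)·2^(1−C(6,2)) = 2622893/8192 ≈ 320.177.


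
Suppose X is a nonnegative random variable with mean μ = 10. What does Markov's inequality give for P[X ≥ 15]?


μ = E[X] = 10, a = 15.
Markov: P[X ≥ 15] ≤ μ/a = (10)/15 = 2/3.
Numerically: ≈ 0.6667.
(Since a = 15 > μ = 10.0000, the bound 2/3 is < 1 and informative.)

P[X ≥ 15] ≤ 2/3 ≈ 0.6667.


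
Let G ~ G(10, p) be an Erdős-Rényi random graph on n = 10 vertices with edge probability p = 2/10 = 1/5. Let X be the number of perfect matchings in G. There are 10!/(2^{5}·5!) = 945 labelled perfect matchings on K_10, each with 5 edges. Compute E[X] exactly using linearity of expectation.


K_10 has 10!/(2^{5}·5!) = 945 labelled perfect matchings.
For each such perfect matching H, let X_H = 1 if all 5 edges of H are present in G. Then P[X_H = 1] = p^{5} = (1/5)^{5} = 1/3125.
By linearity of expectation: E[X] = Σ_H E[X_H] = 945 · p^{5} = 945 · 1/3125 = 189/625.
Numerically: E[X] ≈ 0.3024.

E[X] = 945 · (1/5)^{5} = 189/625 ≈ 0.3024.


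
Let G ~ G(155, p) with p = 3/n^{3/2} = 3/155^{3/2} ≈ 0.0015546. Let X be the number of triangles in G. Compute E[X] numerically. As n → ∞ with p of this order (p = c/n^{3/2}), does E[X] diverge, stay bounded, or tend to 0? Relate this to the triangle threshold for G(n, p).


Number of potential triangles: C(155, 3) = 608685.
Each occurs with probability p³ ≈ (0.0015546)³ ≈ 3.7572589e-09.
By linearity: E[X] = C(155, 3)·p³ ≈ 608685 · 3.7572589e-09 ≈ 0.00229.
Since α = 3/2 > 1, p = c/n^{3/2} = o(1/n) is below the triangle threshold p ~ 1/n. Asymptotically E[X] ~ (c³/6)·n^{3(1−α)} = (3³/6)·n^{-1.5} → 0, so by Markov's inequality G has no triangles w.h.p.

E[X] ≈ 0.00229; in regime p = Θ(1/n^{3/2}) E[X] tends to 0 (below the triangle threshold p ~ 1/n).


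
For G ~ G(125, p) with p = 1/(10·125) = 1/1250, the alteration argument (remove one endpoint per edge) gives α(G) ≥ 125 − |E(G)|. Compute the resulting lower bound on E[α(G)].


E[|E(G)|] = C(125, 2)·p = 7750 · (1/1250) = 31/5.
E[α(G)] ≥ n − E[|E(G)|] = 125 − 31/5 = 594/5.
Numerically: ≈ 118.80000.
(This is only a lower bound; the true E[α(G)] may be larger.)

E[α(G)] ≥ 594/5 ≈ 118.80000.


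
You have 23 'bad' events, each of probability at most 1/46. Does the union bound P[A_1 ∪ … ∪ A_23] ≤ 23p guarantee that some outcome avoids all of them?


Union bound: P[∪_{i=1}^{23} A_i] ≤ Σ_i P[A_i] ≤ 23·p = 23·(1/46) = 1/2.
Numerically: 1/2 ≈ 0.5000000.
Is 1/2 < 1? YES.
Since P[∪ A_i] ≤ 1/2 < 1, the complement has P[∩ A_i^c] ≥ 1 − 1/2 = 1/2 > 0, so some outcome avoids every A_i.

23·p = 1/2 ≈ 0.5000000; existence CERTIFIED by the union bound.


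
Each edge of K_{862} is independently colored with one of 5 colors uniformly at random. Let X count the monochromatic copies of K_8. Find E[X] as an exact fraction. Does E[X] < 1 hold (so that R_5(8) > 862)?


E[X] = C(862, 8) · 5^{1 − 28} = 7317951015318931845 · 5^{−27} = 7317951015318931845/7450580596923828125.
As a reduced fraction: E[X] = 1463590203063786369/1490116119384765625 ≈ 0.9822.
Is E[X] < 1? YES.
Since E[X] < 1, there exists a 5-coloring of K_{862} with no monochromatic K_8; hence R_5(8) > 862.

E[X] = 1463590203063786369/1490116119384765625 ≈ 0.9822; E[X] < 1, so R_5(8) > 862.


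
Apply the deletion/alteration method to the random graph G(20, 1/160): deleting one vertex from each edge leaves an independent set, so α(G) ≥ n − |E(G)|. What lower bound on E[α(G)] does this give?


E[|E(G)|] = C(20, 2)·p = 190 · (1/160) = 19/16.
E[α(G)] ≥ n − E[|E(G)|] = 20 − 19/16 = 301/16.
Numerically: ≈ 18.81250.
(This is only a lower bound; the true E[α(G)] may be larger.)

E[α(G)] ≥ 301/16 ≈ 18.81250.


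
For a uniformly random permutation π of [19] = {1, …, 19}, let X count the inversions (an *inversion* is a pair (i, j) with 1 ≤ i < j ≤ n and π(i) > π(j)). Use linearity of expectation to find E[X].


Write X = Σ X_I over the C(19, 2) = 171 pairs i < j, with X_I the indicator of one inversion.
There are 171 indicators.
For each fixed pair i < j, the values π(i) and π(j) are two distinct elements of {1, …, 19} in uniformly random order; by symmetry P[π(i) > π(j)] = 1/2.
By linearity: E[X] = 171 · (1/2) = C(19, 2) · (1/2) = 171/2 = 171/2 ≈ 85.5000.

E[X] = 171/2 = 85.5000.


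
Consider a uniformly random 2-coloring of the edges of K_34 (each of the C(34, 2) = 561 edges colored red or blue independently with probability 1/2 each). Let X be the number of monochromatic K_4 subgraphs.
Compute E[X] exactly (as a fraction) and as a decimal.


Let X = Σ_S X_S over the C(34, 4) = 46376 subsets S of size 4, where X_S = 1 if the K_4 on S is monochromatic.
For a fixed S, the K_4 on S has C(4, 2) = 6 edges. P[all 6 edges red] = (1/2)^6, and likewise for blue, so P[monochromatic] = 2·(1/2)^6 = 2^{1 − 6} = 1/32.
By linearity: E[X] = C(34, 4) · 2^{1 − 6} = 46376 · 1/32 = 5797/4.
Numerically: E[X] ≈ 1449.250000.

E[X] = C(34,4)·2^(1−C(4,2)) = 5797/4 ≈ 1449.250000.


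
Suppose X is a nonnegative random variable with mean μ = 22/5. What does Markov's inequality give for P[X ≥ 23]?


μ = E[X] = 22/5, a = 23.
Markov: P[X ≥ 23] ≤ μ/a = (22/5)/23 = 22/115.
Numerically: ≈ 0.19130.
(Since a = 23 > μ = 4.40000, the bound 22/115 is < 1 and informative.)

P[X ≥ 23] ≤ 22/115 ≈ 0.19130.
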